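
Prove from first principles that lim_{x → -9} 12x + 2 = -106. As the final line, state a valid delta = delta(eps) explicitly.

Fix eps > 0. We need delta > 0 so that 0 < |x + 9| < delta implies |(12x + 2) + 106| < eps.
Since (12x + 2) + 106 = 12(x + 9), we have |(12x + 2) + 106| = 12|x + 9|.
Thus it suffices that |x + 9| < eps/12.
Choosing delta = eps/12 gives |(12x + 2) + 106| = 12|x + 9| < eps whenever |x + 9| < delta.

delta = eps/12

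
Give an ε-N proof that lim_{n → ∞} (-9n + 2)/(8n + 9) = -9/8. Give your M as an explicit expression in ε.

M = (97/64)/ε

Fix ε > 0. For n ≥ 1, |(-9n + 2)/(8n + 9) + 9/8| = |97|/(8(8n + 9)) = 97/(8(8n + 9)).
Since 8n + 9 ≥ 8n for n ≥ 1, this is ≤ 97/(8·8n) = (97/64)/n.
So |(-9n + 2)/(8n + 9) + 9/8| < ε whenever n > (97/64)/ε.
Take M = (97/64)/ε. If n > M then |(-9n + 2)/(8n + 9) + 9/8| ≤ (97/64)/n < ε.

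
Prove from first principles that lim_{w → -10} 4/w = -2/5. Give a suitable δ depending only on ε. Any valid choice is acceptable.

Suppose ε > 0. We seek δ > 0 such that 0 < |w + 10| < δ implies |4/w + 2/5| < ε.
|4/w + 2/5| = 4·|-10 − w|/(10·|w|) = 4|w + 10|/(10|w|).
Restrict δ ≤ 5. Then |w + 10| < 5 gives |w| > 5, so 10|w| > 50.
Then |4/w + 2/5| < 4|w + 10|/50, which is < ε when |w + 10| < (25/2)ε.
Take δ = min(5, (25/2)ε). Then 0 < |w + 10| < δ gives both |w + 10| < 5 and |w + 10| < (25/2)ε, so |4/w + 2/5| < ε.

δ = min(5, (25/2)ε)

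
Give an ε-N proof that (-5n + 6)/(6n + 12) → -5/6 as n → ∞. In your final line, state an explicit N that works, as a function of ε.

Suppose ε > 0. For n ≥ 1, |(-5n + 6)/(6n + 12) + 5/6| = |96|/(6(6n + 12)) = 96/(6(6n + 12)).
Since 6n + 12 ≥ 6n for n ≥ 1, this is ≤ 96/(6·6n) = (8/3)/n.
So |(-5n + 6)/(6n + 12) + 5/6| < ε whenever n > (8/3)/ε.
Take N = (8/3)/ε. If n > N then |(-5n + 6)/(6n + 12) + 5/6| ≤ (8/3)/n < ε.

N = (8/3)/ε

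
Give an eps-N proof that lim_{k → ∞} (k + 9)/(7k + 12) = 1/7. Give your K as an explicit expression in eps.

K = (51/49)/eps

Fix eps > 0. For k ≥ 1, |(k + 9)/(7k + 12) − (1/7)| = |51|/(7(7k + 12)) = 51/(7(7k + 12)).
Since 7k + 12 ≥ 7k for k ≥ 1, this is ≤ 51/(7·7k) = (51/49)/k.
So |(k + 9)/(7k + 12) − (1/7)| < eps whenever k > (51/49)/eps.
Take K = (51/49)/eps. If k > K then |(k + 9)/(7k + 12) − (1/7)| ≤ (51/49)/k < eps.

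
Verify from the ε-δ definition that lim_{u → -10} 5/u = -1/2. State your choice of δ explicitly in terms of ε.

δ = min(5, 10ε)

Let ε > 0 be given. We seek δ > 0 such that 0 < |u + 10| < δ implies |5/u + 1/2| < ε.
|5/u + 1/2| = 5·|-10 − u|/(10·|u|) = 5|u + 10|/(10|u|).
Require δ ≤ 5 so that |u| > 10 − 5 = 5, hence 10|u| > 50.
Then |5/u + 1/2| < 5|u + 10|/50, which is < ε when |u + 10| < 10ε.
Take δ = min(5, 10ε). Then 0 < |u + 10| < δ gives both |u + 10| < 5 and |u + 10| < 10ε, so |5/u + 1/2| < ε.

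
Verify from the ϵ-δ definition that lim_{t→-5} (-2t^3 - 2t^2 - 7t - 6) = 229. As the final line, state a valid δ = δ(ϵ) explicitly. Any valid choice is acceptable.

δ = min(2, ϵ/201)

Suppose ϵ > 0. We want δ > 0 such that 0 < |t + 5| < δ implies |(-2t^3 - 2t^2 - 7t - 6) − 229| < ϵ.
(-2t^3 - 2t^2 - 7t - 6) − 229 = -2t^3 - 2t^2 - 7t - 235 = (t + 5)(-2t^2 + 8t - 47).
So |(-2t^3 - 2t^2 - 7t - 6) − 229| = |t + 5|·|-2t^2 + 8t - 47|.
Assume first that |t + 5| < 2, so |t| < 7. Then |-2t^2 + 8t - 47| ≤ 2·7^2 + 8·7 + 47 = 201.
Hence |(-2t^3 - 2t^2 - 7t - 6) − 229| ≤ 201|t + 5| < ϵ provided |t + 5| < ϵ/201.
Choosing δ = min(2, ϵ/201) ensures both conditions, hence |(-2t^3 - 2t^2 - 7t - 6) − 229| < ϵ.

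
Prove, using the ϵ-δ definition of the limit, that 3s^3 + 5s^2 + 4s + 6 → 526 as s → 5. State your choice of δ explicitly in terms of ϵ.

Suppose ϵ > 0. We want δ > 0 such that 0 < |s − 5| < δ implies |(3s^3 + 5s^2 + 4s + 6) − 526| < ϵ.
(3s^3 + 5s^2 + 4s + 6) − 526 = 3s^3 + 5s^2 + 4s - 520 = (s − 5)(3s^2 + 20s + 104).
So |(3s^3 + 5s^2 + 4s + 6) − 526| = |s − 5|·|3s^2 + 20s + 104|.
Assume first that |s − 5| < 1, so |s| < 6. Then |3s^2 + 20s + 104| ≤ 3·6^2 + 20·6 + 104 = 332.
Hence |(3s^3 + 5s^2 + 4s + 6) − 526| ≤ 332|s − 5| < ϵ provided |s − 5| < ϵ/332.
Take δ = min(1, ϵ/332). Then 0 < |s − 5| < δ gives both |s − 5| < 1 and |s − 5| < ϵ/332, so |(3s^3 + 5s^2 + 4s + 6) − 526| < ϵ.

δ = min(1, ϵ/332)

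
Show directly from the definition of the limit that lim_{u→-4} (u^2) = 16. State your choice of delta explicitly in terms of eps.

Let eps > 0. We seek delta > 0 with 0 < |u + 4| < delta ⇒ |u^2 − 16| < eps.
Factor: u^2 − 16 = (u + 4)(u - 4), so |u^2 − 16| = |u + 4|·|u - 4|.
Impose delta ≤ 1 so that |u| < 5; then |u - 4| ≤ 9.
Hence |u^2 − 16| ≤ 9|u + 4|, which is < eps once |u + 4| < eps/9.
Take delta = min(1, eps/9). If 0 < |u + 4| < delta then both bounds hold and |u^2 − 16| ≤ 9|u + 4| < 9·(eps/9) = eps.

delta = min(1, eps/9)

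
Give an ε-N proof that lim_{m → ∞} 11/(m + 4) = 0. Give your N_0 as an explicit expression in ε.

N_0 = 11/ε

Let ε > 0. For m ≥ 1, |11/(m + 4) − 0| = 11/(m + 4) ≤ 11/m.
We need 11/m < ε, i.e. m > 11/ε.
Take N_0 = 11/ε. If m > N_0 then |11/(m + 4)| ≤ 11/m < ε.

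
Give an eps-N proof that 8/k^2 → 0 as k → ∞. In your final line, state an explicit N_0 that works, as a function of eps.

N_0 = (8/eps)^{1/2}

Let eps > 0. For k ≥ 1, |8/k^2 − 0| = 8/k^2.
8/k^2 < eps ⇔ k^2 > 8/eps ⇔ k > (8/eps)^{1/2}.
Take N_0 = (8/eps)^{1/2}. Then k > N_0 implies 8/k^2 < eps.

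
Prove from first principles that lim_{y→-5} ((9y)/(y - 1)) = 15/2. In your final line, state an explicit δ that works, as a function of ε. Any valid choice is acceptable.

δ = min(3, 2ε)

Let ε > 0 be given. We want δ > 0 with 0 < |y + 5| < δ ⇒ |(9y)/(y - 1) − (15/2)| < ε.
Combining over a common denominator, (9y)/(y - 1) − (15/2) = [(9y)·(-6) − (-45)·(y - 1)] / [(-6)·(y - 1)] = -9(y + 5) / ((-6)(y - 1)).
So |(9y)/(y - 1) − (15/2)| = 9|y + 5| / (6·|y − 1|).
Require δ ≤ 3, so |y − 1| ≥ |-6| − |y + 5| > 6 − 3 = 3.
Hence |(9y)/(y - 1) − (15/2)| < 9|y + 5|/(6·3) = (1/2)|y + 5|, which is < ε once |y + 5| < 2ε.
Take δ = min(3, 2ε). Then 0 < |y + 5| < δ forces both bounds, so |(9y)/(y - 1) − (15/2)| < ε.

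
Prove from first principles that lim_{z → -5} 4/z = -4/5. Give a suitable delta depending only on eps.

Fix eps > 0. We seek delta > 0 such that 0 < |z + 5| < delta implies |4/z + 4/5| < eps.
|4/z + 4/5| = 4·|-5 − z|/(5·|z|) = 4|z + 5|/(5|z|).
Restrict delta ≤ 5/2. Then |z + 5| < 5/2 gives |z| > 5/2, so 5|z| > 25/2.
Then |4/z + 4/5| < 4|z + 5|/(25/2), which is < eps when |z + 5| < (25/8)eps.
Take delta = min(5/2, (25/8)eps). Then 0 < |z + 5| < delta gives both |z + 5| < 5/2 and |z + 5| < (25/8)eps, so |4/z + 4/5| < eps.

delta = min(5/2, (25/8)eps)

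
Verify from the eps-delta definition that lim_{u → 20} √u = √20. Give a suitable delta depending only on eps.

Fix eps > 0. We want delta > 0 such that 0 < |u − 20| < delta implies |√u − √20| < eps.
Rationalise: √u − √20 = (u − 20)/(√u + √20), so |√u − √20| = |u − 20|/(√u + √20).
Restrict delta ≤ 20 so that |u − 20| < 20 forces u > 0, and then √u + √20 > √20.
Hence |√u − √20| < |u − 20|/√20, which is < eps once |u − 20| < √20·eps.
Take delta = min(20, √20·eps). If 0 < |u − 20| < delta then u > 0 and |√u − √20| < |u − 20|/√20 < eps.

delta = min(20, √20·eps)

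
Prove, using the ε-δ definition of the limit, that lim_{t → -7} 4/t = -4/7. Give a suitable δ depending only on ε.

Suppose ε > 0. We seek δ > 0 such that 0 < |t + 7| < δ implies |4/t + 4/7| < ε.
|4/t + 4/7| = 4·|-7 − t|/(7·|t|) = 4|t + 7|/(7|t|).
Restrict δ ≤ 7/2. Then |t + 7| < 7/2 gives |t| > 7/2, so 7|t| > 49/2.
Then |4/t + 4/7| < 4|t + 7|/(49/2), which is < ε when |t + 7| < (49/8)ε.
Take δ = min(7/2, (49/8)ε). Then 0 < |t + 7| < δ gives both |t + 7| < 7/2 and |t + 7| < (49/8)ε, so |4/t + 4/7| < ε.

δ = min(7/2, (49/8)ε)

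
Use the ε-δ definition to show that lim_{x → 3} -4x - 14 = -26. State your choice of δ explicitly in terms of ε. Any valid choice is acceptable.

δ = ε/4

Fix ε > 0. We need δ > 0 so that 0 < |x − 3| < δ implies |(-4x - 14) + 26| < ε.
Since (-4x - 14) + 26 = -4(x − 3), we have |(-4x - 14) + 26| = 4|x − 3|.
So 4|x − 3| < ε exactly when |x − 3| < ε/4.
Take δ = ε/4. If 0 < |x − 3| < δ then |(-4x - 14) + 26| = 4|x − 3| < 4·(ε/4) = ε.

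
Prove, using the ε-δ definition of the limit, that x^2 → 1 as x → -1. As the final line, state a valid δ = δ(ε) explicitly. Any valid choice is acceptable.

Let ε > 0. We seek δ > 0 with 0 < |x + 1| < δ ⇒ |x^2 − 1| < ε.
Factor: x^2 − 1 = (x + 1)(x - 1), so |x^2 − 1| = |x + 1|·|x - 1|.
Impose δ ≤ 1 so that |x| < 2; then |x - 1| ≤ 3.
Hence |x^2 − 1| ≤ 3|x + 1|, which is < ε once |x + 1| < ε/3.
Take δ = min(1, ε/3). If 0 < |x + 1| < δ then both bounds hold and |x^2 − 1| ≤ 3|x + 1| < 3·(ε/3) = ε.

δ = min(1, ε/3)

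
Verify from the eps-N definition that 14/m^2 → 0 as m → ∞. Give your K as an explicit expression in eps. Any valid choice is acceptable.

K = (14/eps)^{1/2}

Let eps > 0. For m ≥ 1, |14/m^2 − 0| = 14/m^2.
14/m^2 < eps ⇔ m^2 > 14/eps ⇔ m > (14/eps)^{1/2}.
Take K = (14/eps)^{1/2}. Then m > K implies 14/m^2 < eps.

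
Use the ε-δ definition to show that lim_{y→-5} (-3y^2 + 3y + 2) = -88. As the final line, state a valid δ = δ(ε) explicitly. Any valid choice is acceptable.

δ = min(2, ε/39)

Let ε > 0. We want δ > 0 such that 0 < |y + 5| < δ implies |(-3y^2 + 3y + 2) + 88| < ε.
(-3y^2 + 3y + 2) + 88 = -3y^2 + 3y + 90 = (y + 5)(-3y + 18).
So |(-3y^2 + 3y + 2) + 88| = |y + 5|·|-3y + 18|.
Assume first that |y + 5| < 2, so |y| < 7. Then |-3y + 18| ≤ 3·7 + 18 = 39.
Hence |(-3y^2 + 3y + 2) + 88| ≤ 39|y + 5| < ε provided |y + 5| < ε/39.
Take δ = min(2, ε/39). Then 0 < |y + 5| < δ gives both |y + 5| < 2 and |y + 5| < ε/39, so |(-3y^2 + 3y + 2) + 88| < ε.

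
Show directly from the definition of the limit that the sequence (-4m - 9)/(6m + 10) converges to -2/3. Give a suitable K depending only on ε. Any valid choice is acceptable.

K = (7/18)/ε

Fix ε > 0. For m ≥ 1, |(-4m - 9)/(6m + 10) + 2/3| = |-14|/(6(6m + 10)) = 14/(6(6m + 10)).
Since 6m + 10 ≥ 6m for m ≥ 1, this is ≤ 14/(6·6m) = (7/18)/m.
So |(-4m - 9)/(6m + 10) + 2/3| < ε whenever m > (7/18)/ε.
Take K = (7/18)/ε. If m > K then |(-4m - 9)/(6m + 10) + 2/3| ≤ (7/18)/m < ε.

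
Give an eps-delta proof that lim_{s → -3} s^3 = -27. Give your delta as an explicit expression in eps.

Let eps > 0. We seek delta > 0 with 0 < |s + 3| < delta ⇒ |s^3 + 27| < eps.
Factor: s^3 + 27 = (s + 3)(s^2 - 3s + 9), so |s^3 + 27| = |s + 3|·|s^2 - 3s + 9|.
Restrict delta ≤ 1. Then |s + 3| < 1 gives |s| < 4, so by the triangle inequality |s^2 - 3s + 9| ≤ 4^2 + 3·4 + 9 = 37.
Hence |s^3 + 27| ≤ 37|s + 3|, which is < eps once |s + 3| < eps/37.
Take delta = min(1, eps/37). If 0 < |s + 3| < delta then both bounds hold and |s^3 + 27| ≤ 37|s + 3| < 37·(eps/37) = eps.

delta = min(1, eps/37)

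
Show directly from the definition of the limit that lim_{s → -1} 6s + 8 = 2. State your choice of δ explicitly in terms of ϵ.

Let ϵ > 0. We need δ > 0 so that 0 < |s + 1| < δ implies |(6s + 8) − 2| < ϵ.
|(6s + 8) − 2| = |6s + 6| = 6|s + 1|.
So 6|s + 1| < ϵ exactly when |s + 1| < ϵ/6.
Take δ = ϵ/6. If 0 < |s + 1| < δ then |(6s + 8) − 2| = 6|s + 1| < 6·(ϵ/6) = ϵ.

δ = ϵ/6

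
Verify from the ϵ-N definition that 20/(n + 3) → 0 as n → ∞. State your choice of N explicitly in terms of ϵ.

N = 20/ϵ

Fix ϵ > 0. For n ≥ 1, |20/(n + 3) − 0| = 20/(n + 3) ≤ 20/n.
We need 20/n < ϵ, i.e. n > 20/ϵ.
Take N = 20/ϵ. If n > N then |20/(n + 3)| ≤ 20/n < ϵ.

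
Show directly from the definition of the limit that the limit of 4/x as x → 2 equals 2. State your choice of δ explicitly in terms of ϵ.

Let ϵ > 0 be given. We seek δ > 0 such that 0 < |x − 2| < δ implies |4/x − 2| < ϵ.
|4/x − 2| = 4·|2 − x|/(2·|x|) = 4|x − 2|/(2|x|).
Restrict δ ≤ 1. Then |x − 2| < 1 gives |x| > 1, so 2|x| > 2.
Then |4/x − 2| < 4|x − 2|/2, which is < ϵ when |x − 2| < (1/2)ϵ.
Take δ = min(1, (1/2)ϵ). Then 0 < |x − 2| < δ gives both |x − 2| < 1 and |x − 2| < (1/2)ϵ, so |4/x − 2| < ϵ.

δ = min(1, (1/2)ϵ)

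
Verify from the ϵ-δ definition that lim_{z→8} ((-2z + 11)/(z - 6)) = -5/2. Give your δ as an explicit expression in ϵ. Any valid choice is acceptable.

Suppose ϵ > 0. We want δ > 0 with 0 < |z − 8| < δ ⇒ |(-2z + 11)/(z - 6) + 5/2| < ϵ.
Combining over a common denominator, (-2z + 11)/(z - 6) + 5/2 = [(-2z + 11)·2 − (-5)·(z - 6)] / [2·(z - 6)] = 1(z − 8) / (2(z - 6)).
So |(-2z + 11)/(z - 6) + 5/2| = |z − 8| / (2·|z − 6|).
Require δ ≤ 1, so |z − 6| ≥ |2| − |z − 8| > 2 − 1 = 1.
Hence |(-2z + 11)/(z - 6) + 5/2| < |z − 8|/(2·1) = (1/2)|z − 8|, which is < ϵ once |z − 8| < 2ϵ.
Take δ = min(1, 2ϵ). Then 0 < |z − 8| < δ forces both bounds, so |(-2z + 11)/(z - 6) + 5/2| < ϵ.

δ = min(1, 2ϵ)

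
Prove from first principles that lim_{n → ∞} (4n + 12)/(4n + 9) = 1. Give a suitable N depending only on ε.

N = (3/4)/ε

Suppose ε > 0. For n ≥ 1, |(4n + 12)/(4n + 9) − 1| = |12|/(4(4n + 9)) = 12/(4(4n + 9)).
Since 4n + 9 ≥ 4n for n ≥ 1, this is ≤ 12/(4·4n) = (3/4)/n.
So |(4n + 12)/(4n + 9) − 1| < ε whenever n > (3/4)/ε.
Take N = (3/4)/ε. If n > N then |(4n + 12)/(4n + 9) − 1| ≤ (3/4)/n < ε.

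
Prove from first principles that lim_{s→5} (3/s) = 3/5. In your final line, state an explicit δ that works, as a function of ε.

Let ε > 0. We seek δ > 0 such that 0 < |s − 5| < δ implies |3/s − (3/5)| < ε.
|3/s − (3/5)| = 3·|5 − s|/(5·|s|) = 3|s − 5|/(5|s|).
Require δ ≤ 5/2 so that |s| > 5 − 5/2 = 5/2, hence 5|s| > 25/2.
Then |3/s − (3/5)| < 3|s − 5|/(25/2), which is < ε when |s − 5| < (25/6)ε.
Take δ = min(5/2, (25/6)ε). Then 0 < |s − 5| < δ gives both |s − 5| < 5/2 and |s − 5| < (25/6)ε, so |3/s − (3/5)| < ε.

δ = min(5/2, (25/6)ε)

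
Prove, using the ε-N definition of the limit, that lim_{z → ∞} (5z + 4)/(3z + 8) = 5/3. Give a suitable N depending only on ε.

N = (28/9)/ε

Let ε > 0. We seek N > 0 such that z > N implies |(5z + 4)/(3z + 8) − (5/3)| < ε.
(5z + 4)/(3z + 8) − (5/3) = (3(5z + 4) − 5(3z + 8)) / (3(3z + 8)) = -28/(3(3z + 8)).
For z > 0 we have 3z + 8 > 3z, so |(5z + 4)/(3z + 8) − (5/3)| = 28/(3(3z + 8)) < 28/(3·3z) = (28/9)/z.
Thus |(5z + 4)/(3z + 8) − (5/3)| < ε whenever z > (28/9)/ε.
Take N = (28/9)/ε. If z > N then |(5z + 4)/(3z + 8) − (5/3)| < (28/9)/z < ε.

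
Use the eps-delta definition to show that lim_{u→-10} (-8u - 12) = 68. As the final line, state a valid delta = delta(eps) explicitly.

Fix eps > 0. We need delta > 0 so that 0 < |u + 10| < delta implies |(-8u - 12) − 68| < eps.
|(-8u - 12) − 68| = |-8u - 80| = 8|u + 10|.
So 8|u + 10| < eps exactly when |u + 10| < eps/8.
Take delta = eps/8. If 0 < |u + 10| < delta then |(-8u - 12) − 68| = 8|u + 10| < 8·(eps/8) = eps.

delta = eps/8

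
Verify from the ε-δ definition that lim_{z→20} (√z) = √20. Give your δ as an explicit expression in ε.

Let ε > 0 be given. We want δ > 0 such that 0 < |z − 20| < δ implies |√z − √20| < ε.
Multiplying by the conjugate, |√z − √20| = |z − 20|/(√z + √20).
Restrict δ ≤ 20 so that |z − 20| < 20 forces z > 0, and then √z + √20 > √20.
Hence |√z − √20| < |z − 20|/√20, which is < ε once |z − 20| < √20·ε.
Take δ = min(20, √20·ε). If 0 < |z − 20| < δ then z > 0 and |√z − √20| < |z − 20|/√20 < ε.

δ = min(20, √20·ε)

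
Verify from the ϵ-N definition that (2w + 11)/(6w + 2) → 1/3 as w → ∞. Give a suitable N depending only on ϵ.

Suppose ϵ > 0. We seek N > 0 such that w > N implies |(2w + 11)/(6w + 2) − (1/3)| < ϵ.
(2w + 11)/(6w + 2) − (1/3) = (6(2w + 11) − 2(6w + 2)) / (6(6w + 2)) = 62/(6(6w + 2)).
For w > 0 we have 6w + 2 > 6w, so |(2w + 11)/(6w + 2) − (1/3)| = 62/(6(6w + 2)) < 62/(6·6w) = (31/18)/w.
Thus |(2w + 11)/(6w + 2) − (1/3)| < ϵ whenever w > (31/18)/ϵ.
Take N = (31/18)/ϵ. If w > N then |(2w + 11)/(6w + 2) − (1/3)| < (31/18)/w < ϵ.

N = (31/18)/ϵ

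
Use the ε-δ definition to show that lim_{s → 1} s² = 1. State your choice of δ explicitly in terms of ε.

Fix ε > 0. We seek δ > 0 with 0 < |s − 1| < δ ⇒ |s² − 1| < ε.
Factor: s² − 1 = (s − 1)(s + 1), so |s² − 1| = |s − 1|·|s + 1|.
Restrict δ ≤ 1. Then |s − 1| < 1 gives |s| < 2, so by the triangle inequality |s + 1| ≤ 2 + 1 = 3.
Hence |s² − 1| ≤ 3|s − 1|, which is < ε once |s − 1| < ε/3.
Take δ = min(1, ε/3). If 0 < |s − 1| < δ then both bounds hold and |s² − 1| ≤ 3|s − 1| < 3·(ε/3) = ε.

δ = min(1, ε/3)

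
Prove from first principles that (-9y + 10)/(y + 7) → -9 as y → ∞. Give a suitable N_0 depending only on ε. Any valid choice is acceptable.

N_0 = 73/ε

Let ε > 0 be given. We seek N_0 > 0 such that y > N_0 implies |(-9y + 10)/(y + 7) + 9| < ε.
(-9y + 10)/(y + 7) + 9 = ((-9y + 10) − (-9)(y + 7)) / ((y + 7)) = 73/((y + 7)).
For y > 0 we have y + 7 > y, so |(-9y + 10)/(y + 7) + 9| = 73/((y + 7)) < 73/(y) = 73/y.
Thus |(-9y + 10)/(y + 7) + 9| < ε whenever y > 73/ε.
Take N_0 = 73/ε. If y > N_0 then |(-9y + 10)/(y + 7) + 9| < 73/y < ε.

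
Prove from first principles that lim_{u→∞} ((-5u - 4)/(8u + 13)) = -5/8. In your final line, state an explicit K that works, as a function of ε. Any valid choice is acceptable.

Let ε > 0. We seek K > 0 such that u > K implies |(-5u - 4)/(8u + 13) + 5/8| < ε.
(-5u - 4)/(8u + 13) + 5/8 = (8(-5u - 4) − (-5)(8u + 13)) / (8(8u + 13)) = 33/(8(8u + 13)).
For u > 0 we have 8u + 13 > 8u, so |(-5u - 4)/(8u + 13) + 5/8| = 33/(8(8u + 13)) < 33/(8·8u) = (33/64)/u.
Thus |(-5u - 4)/(8u + 13) + 5/8| < ε whenever u > (33/64)/ε.
Take K = (33/64)/ε. If u > K then |(-5u - 4)/(8u + 13) + 5/8| < (33/64)/u < ε.

K = (33/64)/ε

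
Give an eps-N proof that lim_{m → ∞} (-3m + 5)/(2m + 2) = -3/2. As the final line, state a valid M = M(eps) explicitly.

Let eps > 0 be given. For m ≥ 1, |(-3m + 5)/(2m + 2) + 3/2| = |16|/(2(2m + 2)) = 16/(2(2m + 2)).
Since 2m + 2 ≥ 2m for m ≥ 1, this is ≤ 16/(2·2m) = 4/m.
So |(-3m + 5)/(2m + 2) + 3/2| < eps whenever m > 4/eps.
Take M = 4/eps. If m > M then |(-3m + 5)/(2m + 2) + 3/2| ≤ 4/m < eps.

M = 4/eps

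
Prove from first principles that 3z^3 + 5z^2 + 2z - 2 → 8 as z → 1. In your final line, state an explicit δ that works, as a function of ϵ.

Fix ϵ > 0. We want δ > 0 such that 0 < |z − 1| < δ implies |(3z^3 + 5z^2 + 2z - 2) − 8| < ϵ.
(3z^3 + 5z^2 + 2z - 2) − 8 = 3z^3 + 5z^2 + 2z - 10 = (z − 1)(3z^2 + 8z + 10).
So |(3z^3 + 5z^2 + 2z - 2) − 8| = |z − 1|·|3z^2 + 8z + 10|.
Assume first that |z − 1| < 2, so |z| < 3. Then |3z^2 + 8z + 10| ≤ 3·3^2 + 8·3 + 10 = 61.
Hence |(3z^3 + 5z^2 + 2z - 2) − 8| ≤ 61|z − 1| < ϵ provided |z − 1| < ϵ/61.
Take δ = min(2, ϵ/61). Then 0 < |z − 1| < δ gives both |z − 1| < 2 and |z − 1| < ϵ/61, so |(3z^3 + 5z^2 + 2z - 2) − 8| < ϵ.

δ = min(2, ϵ/61)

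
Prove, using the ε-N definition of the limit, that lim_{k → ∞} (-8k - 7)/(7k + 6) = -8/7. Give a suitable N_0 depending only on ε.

N_0 = (1/49)/ε

Let ε > 0. For k ≥ 1, |(-8k - 7)/(7k + 6) + 8/7| = |-1|/(7(7k + 6)) = 1/(7(7k + 6)).
Since 7k + 6 ≥ 7k for k ≥ 1, this is ≤ 1/(7·7k) = (1/49)/k.
So |(-8k - 7)/(7k + 6) + 8/7| < ε whenever k > (1/49)/ε.
Take N_0 = (1/49)/ε. If k > N_0 then |(-8k - 7)/(7k + 6) + 8/7| ≤ (1/49)/k < ε.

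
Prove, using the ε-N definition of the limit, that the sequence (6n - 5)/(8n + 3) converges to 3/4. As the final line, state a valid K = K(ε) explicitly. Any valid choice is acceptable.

Let ε > 0 be given. For n ≥ 1, |(6n - 5)/(8n + 3) − (3/4)| = |-58|/(8(8n + 3)) = 58/(8(8n + 3)).
Since 8n + 3 ≥ 8n for n ≥ 1, this is ≤ 58/(8·8n) = (29/32)/n.
So |(6n - 5)/(8n + 3) − (3/4)| < ε whenever n > (29/32)/ε.
Take K = (29/32)/ε. If n > K then |(6n - 5)/(8n + 3) − (3/4)| ≤ (29/32)/n < ε.

K = (29/32)/ε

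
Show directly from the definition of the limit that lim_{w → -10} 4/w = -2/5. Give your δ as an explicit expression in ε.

δ = min(5, (25/2)ε)

Let ε > 0 be given. We seek δ > 0 such that 0 < |w + 10| < δ implies |4/w + 2/5| < ε.
|4/w + 2/5| = 4·|-10 − w|/(10·|w|) = 4|w + 10|/(10|w|).
Require δ ≤ 5 so that |w| > 10 − 5 = 5, hence 10|w| > 50.
Then |4/w + 2/5| < 4|w + 10|/50, which is < ε when |w + 10| < (25/2)ε.
Take δ = min(5, (25/2)ε). Then 0 < |w + 10| < δ gives both |w + 10| < 5 and |w + 10| < (25/2)ε, so |4/w + 2/5| < ε.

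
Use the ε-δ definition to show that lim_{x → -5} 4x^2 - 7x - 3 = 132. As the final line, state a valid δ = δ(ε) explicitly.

Fix ε > 0. We want δ > 0 such that 0 < |x + 5| < δ implies |(4x^2 - 7x - 3) − 132| < ε.
(4x^2 - 7x - 3) − 132 = 4x^2 - 7x - 135 = (x + 5)(4x - 27).
So |(4x^2 - 7x - 3) − 132| = |x + 5|·|4x - 27|.
Require δ ≤ 2. Then |x + 5| < 2 gives |x| < 7, and by the triangle inequality |4x - 27| ≤ 4·7 + 27 = 55.
Hence |(4x^2 - 7x - 3) − 132| ≤ 55|x + 5| < ε provided |x + 5| < ε/55.
Choosing δ = min(2, ε/55) ensures both conditions, hence |(4x^2 - 7x - 3) − 132| < ε.

δ = min(2, ε/55)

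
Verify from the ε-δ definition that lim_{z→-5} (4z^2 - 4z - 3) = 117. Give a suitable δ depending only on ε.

Fix ε > 0. We want δ > 0 such that 0 < |z + 5| < δ implies |(4z^2 - 4z - 3) − 117| < ε.
(4z^2 - 4z - 3) − 117 = 4z^2 - 4z - 120 = (z + 5)(4z - 24).
So |(4z^2 - 4z - 3) − 117| = |z + 5|·|4z - 24|.
Require δ ≤ 1. Then |z + 5| < 1 gives |z| < 6, and by the triangle inequality |4z - 24| ≤ 4·6 + 24 = 48.
Hence |(4z^2 - 4z - 3) − 117| ≤ 48|z + 5| < ε provided |z + 5| < ε/48.
Choosing δ = min(1, ε/48) ensures both conditions, hence |(4z^2 - 4z - 3) − 117| < ε.

δ = min(1, ε/48)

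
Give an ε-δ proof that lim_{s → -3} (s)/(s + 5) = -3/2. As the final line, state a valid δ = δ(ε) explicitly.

δ = min(1, (2/5)ε)

Suppose ε > 0. We want δ > 0 with 0 < |s + 3| < δ ⇒ |(s)/(s + 5) + 3/2| < ε.
Combining over a common denominator, (s)/(s + 5) + 3/2 = [(s)·2 − (-3)·(s + 5)] / [2·(s + 5)] = 5(s + 3) / (2(s + 5)).
So |(s)/(s + 5) + 3/2| = 5|s + 3| / (2·|s + 5|).
Require δ ≤ 1, so |s + 5| ≥ |2| − |s + 3| > 2 − 1 = 1.
Hence |(s)/(s + 5) + 3/2| < 5|s + 3|/(2·1) = (5/2)|s + 3|, which is < ε once |s + 3| < (2/5)ε.
Take δ = min(1, (2/5)ε). Then 0 < |s + 3| < δ forces both bounds, so |(s)/(s + 5) + 3/2| < ε.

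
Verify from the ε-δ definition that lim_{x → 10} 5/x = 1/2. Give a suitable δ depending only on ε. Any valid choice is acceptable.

Fix ε > 0. We seek δ > 0 such that 0 < |x − 10| < δ implies |5/x − (1/2)| < ε.
|5/x − (1/2)| = 5·|10 − x|/(10·|x|) = 5|x − 10|/(10|x|).
Restrict δ ≤ 5. Then |x − 10| < 5 gives |x| > 5, so 10|x| > 50.
Then |5/x − (1/2)| < 5|x − 10|/50, which is < ε when |x − 10| < 10ε.
Take δ = min(5, 10ε). Then 0 < |x − 10| < δ gives both |x − 10| < 5 and |x − 10| < 10ε, so |5/x − (1/2)| < ε.

δ = min(5, 10ε)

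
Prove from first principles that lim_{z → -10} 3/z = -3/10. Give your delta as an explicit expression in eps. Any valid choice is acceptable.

delta = min(5, (50/3)eps)

Let eps > 0. We seek delta > 0 such that 0 < |z + 10| < delta implies |3/z + 3/10| < eps.
|3/z + 3/10| = 3·|-10 − z|/(10·|z|) = 3|z + 10|/(10|z|).
Require delta ≤ 5 so that |z| > 10 − 5 = 5, hence 10|z| > 50.
Then |3/z + 3/10| < 3|z + 10|/50, which is < eps when |z + 10| < (50/3)eps.
Take delta = min(5, (50/3)eps). Then 0 < |z + 10| < delta gives both |z + 10| < 5 and |z + 10| < (50/3)eps, so |3/z + 3/10| < eps.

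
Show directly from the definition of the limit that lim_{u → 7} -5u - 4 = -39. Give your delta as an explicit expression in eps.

delta = eps/5

Let eps > 0. We need delta > 0 so that 0 < |u − 7| < delta implies |(-5u - 4) + 39| < eps.
Since (-5u - 4) + 39 = -5(u − 7), we have |(-5u - 4) + 39| = 5|u − 7|.
Thus it suffices that |u − 7| < eps/5.
Choosing delta = eps/5 gives |(-5u - 4) + 39| = 5|u − 7| < eps whenever |u − 7| < delta.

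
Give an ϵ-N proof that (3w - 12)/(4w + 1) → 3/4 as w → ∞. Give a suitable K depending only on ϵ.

Fix ϵ > 0. We seek K > 0 such that w > K implies |(3w - 12)/(4w + 1) − (3/4)| < ϵ.
(3w - 12)/(4w + 1) − (3/4) = (4(3w - 12) − 3(4w + 1)) / (4(4w + 1)) = -51/(4(4w + 1)).
For w > 0 we have 4w + 1 > 4w, so |(3w - 12)/(4w + 1) − (3/4)| = 51/(4(4w + 1)) < 51/(4·4w) = (51/16)/w.
Thus |(3w - 12)/(4w + 1) − (3/4)| < ϵ whenever w > (51/16)/ϵ.
Take K = (51/16)/ϵ. If w > K then |(3w - 12)/(4w + 1) − (3/4)| < (51/16)/w < ϵ.

K = (51/16)/ϵ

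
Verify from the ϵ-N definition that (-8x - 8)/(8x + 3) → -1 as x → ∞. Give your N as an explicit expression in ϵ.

Let ϵ > 0. We seek N > 0 such that x > N implies |(-8x - 8)/(8x + 3) + 1| < ϵ.
(-8x - 8)/(8x + 3) + 1 = (8(-8x - 8) − (-8)(8x + 3)) / (8(8x + 3)) = -40/(8(8x + 3)).
For x > 0 we have 8x + 3 > 8x, so |(-8x - 8)/(8x + 3) + 1| = 40/(8(8x + 3)) < 40/(8·8x) = (5/8)/x.
Thus |(-8x - 8)/(8x + 3) + 1| < ϵ whenever x > (5/8)/ϵ.
Take N = (5/8)/ϵ. If x > N then |(-8x - 8)/(8x + 3) + 1| < (5/8)/x < ϵ.

N = (5/8)/ϵ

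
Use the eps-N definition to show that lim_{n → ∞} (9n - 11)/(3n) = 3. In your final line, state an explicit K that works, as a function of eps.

Let eps > 0. For n ≥ 1, |(9n - 11)/(3n) − 3| = |-33|/(3(3n)) = 33/(3(3n)).
Since 3n ≥ 3n for n ≥ 1, this is ≤ 33/(3·3n) = (11/3)/n.
So |(9n - 11)/(3n) − 3| < eps whenever n > (11/3)/eps.
Take K = (11/3)/eps. If n > K then |(9n - 11)/(3n) − 3| ≤ (11/3)/n < eps.

K = (11/3)/eps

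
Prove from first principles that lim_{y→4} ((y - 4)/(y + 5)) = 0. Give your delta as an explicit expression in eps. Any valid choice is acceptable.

delta = min(9/2, (9/2)eps)

Fix eps > 0. We want delta > 0 with 0 < |y − 4| < delta ⇒ |(y - 4)/(y + 5) − 0| < eps.
Combining over a common denominator, (y - 4)/(y + 5) − 0 = [(y - 4)·9 − 0·(y + 5)] / [9·(y + 5)] = 9(y − 4) / (9(y + 5)).
So |(y - 4)/(y + 5) − 0| = 9|y − 4| / (9·|y + 5|).
Restrict delta ≤ 9/2. Then |y − 4| < 9/2 gives |y + 5| = |(y − 4) + 9| ≥ 9 − 9/2 = 9/2.
Hence |(y - 4)/(y + 5) − 0| < 9|y − 4|/(9·(9/2)) = (2/9)|y − 4|, which is < eps once |y − 4| < (9/2)eps.
Take delta = min(9/2, (9/2)eps). Then 0 < |y − 4| < delta forces both bounds, so |(y - 4)/(y + 5) − 0| < eps.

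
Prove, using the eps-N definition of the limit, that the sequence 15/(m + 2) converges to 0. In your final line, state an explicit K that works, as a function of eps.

K = 15/eps

Suppose eps > 0. For m ≥ 1, |15/(m + 2) − 0| = 15/(m + 2) ≤ 15/m.
We need 15/m < eps, i.e. m > 15/eps.
Take K = 15/eps. If m > K then |15/(m + 2)| ≤ 15/m < eps.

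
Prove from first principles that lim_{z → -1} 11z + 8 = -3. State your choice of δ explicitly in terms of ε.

δ = ε/11

Let ε > 0. We need δ > 0 so that 0 < |z + 1| < δ implies |(11z + 8) + 3| < ε.
Since (11z + 8) + 3 = 11(z + 1), we have |(11z + 8) + 3| = 11|z + 1|.
So 11|z + 1| < ε exactly when |z + 1| < ε/11.
Choosing δ = ε/11 gives |(11z + 8) + 3| = 11|z + 1| < ε whenever |z + 1| < δ.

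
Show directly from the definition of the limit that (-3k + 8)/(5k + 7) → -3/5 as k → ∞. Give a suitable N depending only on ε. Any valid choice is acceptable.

Let ε > 0 be given. For k ≥ 1, |(-3k + 8)/(5k + 7) + 3/5| = |61|/(5(5k + 7)) = 61/(5(5k + 7)).
Since 5k + 7 ≥ 5k for k ≥ 1, this is ≤ 61/(5·5k) = (61/25)/k.
So |(-3k + 8)/(5k + 7) + 3/5| < ε whenever k > (61/25)/ε.
Take N = (61/25)/ε. If k > N then |(-3k + 8)/(5k + 7) + 3/5| ≤ (61/25)/k < ε.

N = (61/25)/ε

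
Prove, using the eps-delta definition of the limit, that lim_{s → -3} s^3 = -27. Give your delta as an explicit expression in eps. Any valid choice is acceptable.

Let eps > 0. We seek delta > 0 with 0 < |s + 3| < delta ⇒ |s^3 + 27| < eps.
Factor: s^3 + 27 = (s + 3)(s^2 - 3s + 9), so |s^3 + 27| = |s + 3|·|s^2 - 3s + 9|.
Restrict delta ≤ 1. Then |s + 3| < 1 gives |s| < 4, so by the triangle inequality |s^2 - 3s + 9| ≤ 4^2 + 3·4 + 9 = 37.
Hence |s^3 + 27| ≤ 37|s + 3|, which is < eps once |s + 3| < eps/37.
Take delta = min(1, eps/37). If 0 < |s + 3| < delta then both bounds hold and |s^3 + 27| ≤ 37|s + 3| < 37·(eps/37) = eps.

delta = min(1, eps/37)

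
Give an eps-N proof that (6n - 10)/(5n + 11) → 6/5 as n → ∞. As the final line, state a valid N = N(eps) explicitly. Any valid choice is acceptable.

Suppose eps > 0. For n ≥ 1, |(6n - 10)/(5n + 11) − (6/5)| = |-116|/(5(5n + 11)) = 116/(5(5n + 11)).
Since 5n + 11 ≥ 5n for n ≥ 1, this is ≤ 116/(5·5n) = (116/25)/n.
So |(6n - 10)/(5n + 11) − (6/5)| < eps whenever n > (116/25)/eps.
Take N = (116/25)/eps. If n > N then |(6n - 10)/(5n + 11) − (6/5)| ≤ (116/25)/n < eps.

N = (116/25)/eps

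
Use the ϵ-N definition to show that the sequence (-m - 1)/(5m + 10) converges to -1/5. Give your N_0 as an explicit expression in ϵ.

N_0 = (1/5)/ϵ

Fix ϵ > 0. For m ≥ 1, |(-m - 1)/(5m + 10) + 1/5| = |5|/(5(5m + 10)) = 5/(5(5m + 10)).
Since 5m + 10 ≥ 5m for m ≥ 1, this is ≤ 5/(5·5m) = (1/5)/m.
So |(-m - 1)/(5m + 10) + 1/5| < ϵ whenever m > (1/5)/ϵ.
Take N_0 = (1/5)/ϵ. If m > N_0 then |(-m - 1)/(5m + 10) + 1/5| ≤ (1/5)/m < ϵ.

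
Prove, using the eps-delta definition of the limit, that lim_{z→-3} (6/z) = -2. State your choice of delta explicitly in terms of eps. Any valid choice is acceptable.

delta = min(3/2, (3/4)eps)

Suppose eps > 0. We seek delta > 0 such that 0 < |z + 3| < delta implies |6/z + 2| < eps.
|6/z + 2| = 6·|-3 − z|/(3·|z|) = 6|z + 3|/(3|z|).
Require delta ≤ 3/2 so that |z| > 3 − 3/2 = 3/2, hence 3|z| > 9/2.
Then |6/z + 2| < 6|z + 3|/(9/2), which is < eps when |z + 3| < (3/4)eps.
Take delta = min(3/2, (3/4)eps). Then 0 < |z + 3| < delta gives both |z + 3| < 3/2 and |z + 3| < (3/4)eps, so |6/z + 2| < eps.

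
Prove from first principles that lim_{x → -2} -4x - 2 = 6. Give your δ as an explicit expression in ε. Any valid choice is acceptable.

Let ε > 0. We need δ > 0 so that 0 < |x + 2| < δ implies |(-4x - 2) − 6| < ε.
|(-4x - 2) − 6| = |-4x - 8| = 4|x + 2|.
Thus it suffices that |x + 2| < ε/4.
Choosing δ = ε/4 gives |(-4x - 2) − 6| = 4|x + 2| < ε whenever |x + 2| < δ.

δ = ε/4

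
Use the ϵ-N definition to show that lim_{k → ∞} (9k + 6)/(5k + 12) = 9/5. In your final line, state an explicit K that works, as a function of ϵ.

Fix ϵ > 0. For k ≥ 1, |(9k + 6)/(5k + 12) − (9/5)| = |-78|/(5(5k + 12)) = 78/(5(5k + 12)).
Since 5k + 12 ≥ 5k for k ≥ 1, this is ≤ 78/(5·5k) = (78/25)/k.
So |(9k + 6)/(5k + 12) − (9/5)| < ϵ whenever k > (78/25)/ϵ.
Take K = (78/25)/ϵ. If k > K then |(9k + 6)/(5k + 12) − (9/5)| ≤ (78/25)/k < ϵ.

K = (78/25)/ϵ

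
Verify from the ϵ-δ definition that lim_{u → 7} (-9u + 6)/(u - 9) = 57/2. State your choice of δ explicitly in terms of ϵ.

δ = min(1, (2/75)ϵ)

Let ϵ > 0. We want δ > 0 with 0 < |u − 7| < δ ⇒ |(-9u + 6)/(u - 9) − (57/2)| < ϵ.
Combining over a common denominator, (-9u + 6)/(u - 9) − (57/2) = [(-9u + 6)·(-2) − (-57)·(u - 9)] / [(-2)·(u - 9)] = 75(u − 7) / ((-2)(u - 9)).
So |(-9u + 6)/(u - 9) − (57/2)| = 75|u − 7| / (2·|u − 9|).
Require δ ≤ 1, so |u − 9| ≥ |-2| − |u − 7| > 2 − 1 = 1.
Hence |(-9u + 6)/(u - 9) − (57/2)| < 75|u − 7|/(2·1) = (75/2)|u − 7|, which is < ϵ once |u − 7| < (2/75)ϵ.
Take δ = min(1, (2/75)ϵ). Then 0 < |u − 7| < δ forces both bounds, so |(-9u + 6)/(u - 9) − (57/2)| < ϵ.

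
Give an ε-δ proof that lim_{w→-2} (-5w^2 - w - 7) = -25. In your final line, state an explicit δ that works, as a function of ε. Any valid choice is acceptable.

δ = min(1, ε/24)

Fix ε > 0. We want δ > 0 such that 0 < |w + 2| < δ implies |(-5w^2 - w - 7) + 25| < ε.
(-5w^2 - w - 7) + 25 = -5w^2 - w + 18 = (w + 2)(-5w + 9).
So |(-5w^2 - w - 7) + 25| = |w + 2|·|-5w + 9|.
Assume first that |w + 2| < 1, so |w| < 3. Then |-5w + 9| ≤ 5·3 + 9 = 24.
Hence |(-5w^2 - w - 7) + 25| ≤ 24|w + 2| < ε provided |w + 2| < ε/24.
Take δ = min(1, ε/24). Then 0 < |w + 2| < δ gives both |w + 2| < 1 and |w + 2| < ε/24, so |(-5w^2 - w - 7) + 25| < ε.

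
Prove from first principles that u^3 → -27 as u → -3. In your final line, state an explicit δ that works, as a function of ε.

Fix ε > 0. We seek δ > 0 with 0 < |u + 3| < δ ⇒ |u^3 + 27| < ε.
Factor: u^3 + 27 = (u + 3)(u^2 - 3u + 9), so |u^3 + 27| = |u + 3|·|u^2 - 3u + 9|.
Restrict δ ≤ 1. Then |u + 3| < 1 gives |u| < 4, so by the triangle inequality |u^2 - 3u + 9| ≤ 4^2 + 3·4 + 9 = 37.
Hence |u^3 + 27| ≤ 37|u + 3|, which is < ε once |u + 3| < ε/37.
Take δ = min(1, ε/37). If 0 < |u + 3| < δ then both bounds hold and |u^3 + 27| ≤ 37|u + 3| < 37·(ε/37) = ε.

δ = min(1, ε/37)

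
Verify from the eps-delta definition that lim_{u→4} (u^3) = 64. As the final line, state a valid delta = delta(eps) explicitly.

Suppose eps > 0. We seek delta > 0 with 0 < |u − 4| < delta ⇒ |u^3 − 64| < eps.
Factor: u^3 − 64 = (u − 4)(u^2 + 4u + 16), so |u^3 − 64| = |u − 4|·|u^2 + 4u + 16|.
Impose delta ≤ 1 so that |u| < 5; then |u^2 + 4u + 16| ≤ 61.
Hence |u^3 − 64| ≤ 61|u − 4|, which is < eps once |u − 4| < eps/61.
Take delta = min(1, eps/61). If 0 < |u − 4| < delta then both bounds hold and |u^3 − 64| ≤ 61|u − 4| < 61·(eps/61) = eps.

delta = min(1, eps/61)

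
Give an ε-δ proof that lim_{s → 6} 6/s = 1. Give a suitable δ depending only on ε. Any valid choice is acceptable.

Suppose ε > 0. We seek δ > 0 such that 0 < |s − 6| < δ implies |6/s − 1| < ε.
|6/s − 1| = 6·|6 − s|/(6·|s|) = 6|s − 6|/(6|s|).
Restrict δ ≤ 3. Then |s − 6| < 3 gives |s| > 3, so 6|s| > 18.
Then |6/s − 1| < 6|s − 6|/18, which is < ε when |s − 6| < 3ε.
Take δ = min(3, 3ε). Then 0 < |s − 6| < δ gives both |s − 6| < 3 and |s − 6| < 3ε, so |6/s − 1| < ε.

δ = min(3, 3ε)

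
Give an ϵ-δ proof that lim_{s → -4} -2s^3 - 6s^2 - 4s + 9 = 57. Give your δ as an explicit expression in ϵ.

Let ϵ > 0 be given. We want δ > 0 such that 0 < |s + 4| < δ implies |(-2s^3 - 6s^2 - 4s + 9) − 57| < ϵ.
(-2s^3 - 6s^2 - 4s + 9) − 57 = -2s^3 - 6s^2 - 4s - 48 = (s + 4)(-2s^2 + 2s - 12).
So |(-2s^3 - 6s^2 - 4s + 9) − 57| = |s + 4|·|-2s^2 + 2s - 12|.
Assume first that |s + 4| < 1, so |s| < 5. Then |-2s^2 + 2s - 12| ≤ 2·5^2 + 2·5 + 12 = 72.
Hence |(-2s^3 - 6s^2 - 4s + 9) − 57| ≤ 72|s + 4| < ϵ provided |s + 4| < ϵ/72.
Take δ = min(1, ϵ/72). Then 0 < |s + 4| < δ gives both |s + 4| < 1 and |s + 4| < ϵ/72, so |(-2s^3 - 6s^2 - 4s + 9) − 57| < ϵ.

δ = min(1, ϵ/72)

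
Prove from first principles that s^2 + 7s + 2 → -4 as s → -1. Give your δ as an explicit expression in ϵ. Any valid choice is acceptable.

δ = min(1, ϵ/8)

Let ϵ > 0. We want δ > 0 such that 0 < |s + 1| < δ implies |(s^2 + 7s + 2) + 4| < ϵ.
(s^2 + 7s + 2) + 4 = s^2 + 7s + 6 = (s + 1)(s + 6).
So |(s^2 + 7s + 2) + 4| = |s + 1|·|s + 6|.
Require δ ≤ 1. Then |s + 1| < 1 gives |s| < 2, and by the triangle inequality |s + 6| ≤ 2 + 6 = 8.
Hence |(s^2 + 7s + 2) + 4| ≤ 8|s + 1| < ϵ provided |s + 1| < ϵ/8.
Choosing δ = min(1, ϵ/8) ensures both conditions, hence |(s^2 + 7s + 2) + 4| < ϵ.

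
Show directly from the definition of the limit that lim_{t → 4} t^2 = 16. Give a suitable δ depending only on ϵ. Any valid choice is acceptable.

Suppose ϵ > 0. We seek δ > 0 with 0 < |t − 4| < δ ⇒ |t^2 − 16| < ϵ.
Factor: t^2 − 16 = (t − 4)(t + 4), so |t^2 − 16| = |t − 4|·|t + 4|.
Restrict δ ≤ 1. Then |t − 4| < 1 gives |t| < 5, so by the triangle inequality |t + 4| ≤ 5 + 4 = 9.
Hence |t^2 − 16| ≤ 9|t − 4|, which is < ϵ once |t − 4| < ϵ/9.
Take δ = min(1, ϵ/9). If 0 < |t − 4| < δ then both bounds hold and |t^2 − 16| ≤ 9|t − 4| < 9·(ϵ/9) = ϵ.

δ = min(1, ϵ/9)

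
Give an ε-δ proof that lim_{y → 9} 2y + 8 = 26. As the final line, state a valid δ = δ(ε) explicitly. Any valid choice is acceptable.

Let ε > 0 be given. We need δ > 0 so that 0 < |y − 9| < δ implies |(2y + 8) − 26| < ε.
|(2y + 8) − 26| = |2y - 18| = 2|y − 9|.
Thus it suffices that |y − 9| < ε/2.
Choosing δ = ε/2 gives |(2y + 8) − 26| = 2|y − 9| < ε whenever |y − 9| < δ.

δ = ε/2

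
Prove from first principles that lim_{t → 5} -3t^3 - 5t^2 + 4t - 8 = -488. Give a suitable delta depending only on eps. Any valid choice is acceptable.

delta = min(1, eps/324)

Suppose eps > 0. We want delta > 0 such that 0 < |t − 5| < delta implies |(-3t^3 - 5t^2 + 4t - 8) + 488| < eps.
(-3t^3 - 5t^2 + 4t - 8) + 488 = -3t^3 - 5t^2 + 4t + 480 = (t − 5)(-3t^2 - 20t - 96).
So |(-3t^3 - 5t^2 + 4t - 8) + 488| = |t − 5|·|-3t^2 - 20t - 96|.
Require delta ≤ 1. Then |t − 5| < 1 gives |t| < 6, and by the triangle inequality |-3t^2 - 20t - 96| ≤ 3·6^2 + 20·6 + 96 = 324.
Hence |(-3t^3 - 5t^2 + 4t - 8) + 488| ≤ 324|t − 5| < eps provided |t − 5| < eps/324.
Take delta = min(1, eps/324). Then 0 < |t − 5| < delta gives both |t − 5| < 1 and |t − 5| < eps/324, so |(-3t^3 - 5t^2 + 4t - 8) + 488| < eps.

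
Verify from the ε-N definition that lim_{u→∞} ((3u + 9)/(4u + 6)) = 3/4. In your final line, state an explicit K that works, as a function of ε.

K = (9/8)/ε

Suppose ε > 0. We seek K > 0 such that u > K implies |(3u + 9)/(4u + 6) − (3/4)| < ε.
(3u + 9)/(4u + 6) − (3/4) = (4(3u + 9) − 3(4u + 6)) / (4(4u + 6)) = 18/(4(4u + 6)).
For u > 0 we have 4u + 6 > 4u, so |(3u + 9)/(4u + 6) − (3/4)| = 18/(4(4u + 6)) < 18/(4·4u) = (9/8)/u.
Thus |(3u + 9)/(4u + 6) − (3/4)| < ε whenever u > (9/8)/ε.
Take K = (9/8)/ε. If u > K then |(3u + 9)/(4u + 6) − (3/4)| < (9/8)/u < ε.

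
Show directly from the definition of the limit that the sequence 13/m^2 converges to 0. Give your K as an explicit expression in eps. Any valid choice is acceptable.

Let eps > 0 be given. For m ≥ 1, |13/m^2 − 0| = 13/m^2.
13/m^2 < eps ⇔ m^2 > 13/eps ⇔ m > (13/eps)^{1/2}.
Take K = (13/eps)^{1/2}. Then m > K implies 13/m^2 < eps.

K = (13/eps)^{1/2}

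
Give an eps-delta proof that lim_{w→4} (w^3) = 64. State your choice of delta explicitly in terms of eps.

delta = min(1, eps/61)

Suppose eps > 0. We seek delta > 0 with 0 < |w − 4| < delta ⇒ |w^3 − 64| < eps.
Factor: w^3 − 64 = (w − 4)(w^2 + 4w + 16), so |w^3 − 64| = |w − 4|·|w^2 + 4w + 16|.
Restrict delta ≤ 1. Then |w − 4| < 1 gives |w| < 5, so by the triangle inequality |w^2 + 4w + 16| ≤ 5^2 + 4·5 + 16 = 61.
Hence |w^3 − 64| ≤ 61|w − 4|, which is < eps once |w − 4| < eps/61.
Take delta = min(1, eps/61). If 0 < |w − 4| < delta then both bounds hold and |w^3 − 64| ≤ 61|w − 4| < 61·(eps/61) = eps.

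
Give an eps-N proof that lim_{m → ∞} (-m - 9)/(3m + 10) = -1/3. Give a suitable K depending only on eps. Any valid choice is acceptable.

K = (17/9)/eps

Let eps > 0 be given. For m ≥ 1, |(-m - 9)/(3m + 10) + 1/3| = |-17|/(3(3m + 10)) = 17/(3(3m + 10)).
Since 3m + 10 ≥ 3m for m ≥ 1, this is ≤ 17/(3·3m) = (17/9)/m.
So |(-m - 9)/(3m + 10) + 1/3| < eps whenever m > (17/9)/eps.
Take K = (17/9)/eps. If m > K then |(-m - 9)/(3m + 10) + 1/3| ≤ (17/9)/m < eps.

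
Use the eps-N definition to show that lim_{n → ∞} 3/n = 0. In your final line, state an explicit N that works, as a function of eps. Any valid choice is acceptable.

Let eps > 0. For n ≥ 1, |3/n − 0| = 3/(n) ≤ 3/n.
We need 3/n < eps, i.e. n > 3/eps.
Take N = 3/eps. If n > N then |3/n| ≤ 3/n < eps.

N = 3/eps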